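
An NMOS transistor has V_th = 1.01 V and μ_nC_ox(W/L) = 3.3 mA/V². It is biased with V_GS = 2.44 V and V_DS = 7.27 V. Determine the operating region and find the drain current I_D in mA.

V_ov = V_GS − V_th = 2.44 − 1.01 = 1.43 V.
Since V_DS = 7.27 V ≥ V_ov = 1.43 V, the device is in saturation.
I_D = ½ k_n V_ov² = 0.5 × 3.3 × 1.43² = 3.37 mA.

Saturation; I_D = 3.37 mA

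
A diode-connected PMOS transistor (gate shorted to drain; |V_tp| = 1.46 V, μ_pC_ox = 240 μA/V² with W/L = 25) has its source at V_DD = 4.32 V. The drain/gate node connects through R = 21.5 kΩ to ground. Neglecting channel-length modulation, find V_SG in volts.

V_SG = 1.66 V

With gate tied to drain, V_SG = V_SD ≥ V_SG − |V_tp|, so the device is in saturation.
k_p = μ_pC_ox · (W/L) = 6 mA/V².
KCL at the drain: ½ k_p (V_SG − |V_tp|)² = (V_DD − V_SG)/R.
Let x = V_SG − 1.46. Then 64.5 x² + x − 2.86 = 0, giving x = 0.203 V (positive root), so V_SG = 1.66 V.
I_D = (V_DD − V_SG)/R = (4.32 − 1.66) / 21.5 = 0.124 mA.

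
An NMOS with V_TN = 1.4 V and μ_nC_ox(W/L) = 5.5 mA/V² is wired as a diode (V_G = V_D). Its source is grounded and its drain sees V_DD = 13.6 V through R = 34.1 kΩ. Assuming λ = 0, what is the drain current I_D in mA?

With gate tied to drain, V_GS = V_DS ≥ V_GS − V_TN, so the device is in saturation.
KCL at the drain: ½ k_n (V_GS − V_TN)² = (V_DD − V_GS)/R.
Let x = V_GS − 1.4. Then 93.8 x² + x − 12.2 = 0, giving x = 0.355 V (positive root), so V_GS = 1.76 V.
I_D = (V_DD − V_GS)/R = (13.6 − 1.76) / 34.1 = 0.347 mA.

I_D = 0.347 mA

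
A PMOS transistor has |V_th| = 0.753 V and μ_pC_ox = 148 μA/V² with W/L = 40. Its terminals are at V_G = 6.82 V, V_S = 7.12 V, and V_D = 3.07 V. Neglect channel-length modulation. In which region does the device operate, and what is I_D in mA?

Cutoff; I_D = 0 mA

V_SG = V_S − V_G = 7.12 − 6.82 = 0.3 V; V_SD = V_S − V_D = 7.12 − 3.07 = 4.05 V.
V_SG = 0.3 V < |V_th| = 0.753 V, so the transistor is in cutoff.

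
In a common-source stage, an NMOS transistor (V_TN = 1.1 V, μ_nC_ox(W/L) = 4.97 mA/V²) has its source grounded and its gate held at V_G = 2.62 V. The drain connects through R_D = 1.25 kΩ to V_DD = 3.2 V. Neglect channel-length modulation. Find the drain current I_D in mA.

I_D = 2.29 mA

V_GS = V_G = 2.62 V, so V_ov = 2.62 − 1.1 = 1.52 V.
Assume saturation: I_D = ½ k_n V_ov² = 0.5 × 4.97 × 1.52² = 5.74 mA, giving V_DS = V_DD − I_D R_D = 3.2 − 5.74 × 1.25 = -3.98 V.
But -3.98 V < V_ov = 1.52 V, so the device is actually in triode.
In triode I_D = k_n[V_ov V_DS − ½ V_DS²] and I_D = (V_DD − V_DS)/R_D. Equating: 3.11 V_DS² − 10.44 V_DS + 3.2 = 0, giving V_DS = 0.341 V (the root below V_ov).
I_D = (3.2 − 0.341) / 1.25 = 2.29 mA.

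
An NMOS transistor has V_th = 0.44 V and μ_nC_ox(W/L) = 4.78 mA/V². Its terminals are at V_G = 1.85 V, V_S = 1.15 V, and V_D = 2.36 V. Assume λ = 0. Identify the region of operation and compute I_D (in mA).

V_GS = V_G − V_S = 1.85 − 1.15 = 0.7 V; V_DS = V_D − V_S = 2.36 − 1.15 = 1.21 V.
V_ov = V_GS − V_th = 0.7 − 0.44 = 0.26 V.
Since V_DS = 1.21 V ≥ V_ov = 0.26 V, the device is in saturation.
I_D = ½ k_n V_ov² = 0.5 × 4.78 × 0.26² = 0.162 mA.

Saturation; I_D = 0.162 mA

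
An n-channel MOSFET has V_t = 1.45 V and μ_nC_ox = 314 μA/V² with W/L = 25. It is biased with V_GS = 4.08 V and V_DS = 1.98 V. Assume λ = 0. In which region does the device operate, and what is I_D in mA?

Triode; I_D = 25.5 mA

k_n = μ_nC_ox · (W/L) = 7.85 mA/V².
V_ov = V_GS − V_t = 4.08 − 1.45 = 2.63 V.
Since V_DS = 1.98 V < V_ov = 2.63 V, the device is in the triode region.
I_D = k_n [V_ov · V_DS − ½ V_DS²] = 7.85 × [2.63 × 1.98 − 0.5 × 1.98²] = 25.5 mA.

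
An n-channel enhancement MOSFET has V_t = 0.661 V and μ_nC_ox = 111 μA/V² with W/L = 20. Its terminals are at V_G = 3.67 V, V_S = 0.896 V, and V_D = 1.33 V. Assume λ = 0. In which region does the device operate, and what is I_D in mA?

Triode; I_D = 1.83 mA

V_GS = V_G − V_S = 3.67 − 0.896 = 2.77 V; V_DS = V_D − V_S = 1.33 − 0.896 = 0.434 V.
k_n = μ_nC_ox · (W/L) = 2.22 mA/V².
V_ov = V_GS − V_t = 2.77 − 0.661 = 2.11 V.
Since V_DS = 0.434 V < V_ov = 2.11 V, the device is in the triode region.
I_D = k_n [V_ov · V_DS − ½ V_DS²] = 2.22 × [2.11 × 0.434 − 0.5 × 0.434²] = 1.83 mA.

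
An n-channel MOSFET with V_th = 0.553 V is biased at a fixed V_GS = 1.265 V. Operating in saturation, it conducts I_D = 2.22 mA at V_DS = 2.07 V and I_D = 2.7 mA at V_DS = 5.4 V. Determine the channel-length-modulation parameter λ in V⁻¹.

λ = 0.0750 V⁻¹

With V_GS fixed, I_D ∝ (1 + λ V_DS) in saturation, so I_D2/I_D1 = (1 + λ V_DS2)/(1 + λ V_DS1).
2.7/2.22 = 1.216 = (1 + 5.4 λ)/(1 + 2.07 λ).
Solving: λ (I_D1 V_DS2 − I_D2 V_DS1) = I_D2 − I_D1, so λ = (2.7 − 2.22) / (2.22 × 5.4 − 2.7 × 2.07) = 0.48 / 6.4 = 0.075 V⁻¹.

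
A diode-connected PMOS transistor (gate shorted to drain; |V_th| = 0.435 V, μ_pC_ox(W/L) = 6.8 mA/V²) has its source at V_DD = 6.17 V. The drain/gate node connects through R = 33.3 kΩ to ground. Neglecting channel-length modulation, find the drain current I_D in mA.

I_D = 0.166 mA

With gate tied to drain, V_SG = V_SD ≥ V_SG − |V_th|, so the device is in saturation.
KCL at the drain: ½ k_p (V_SG − |V_th|)² = (V_DD − V_SG)/R.
Let x = V_SG − 0.435. Then 113 x² + x − 5.735 = 0, giving x = 0.221 V (positive root), so V_SG = 0.656 V.
I_D = (V_DD − V_SG)/R = (6.17 − 0.656) / 33.3 = 0.166 mA.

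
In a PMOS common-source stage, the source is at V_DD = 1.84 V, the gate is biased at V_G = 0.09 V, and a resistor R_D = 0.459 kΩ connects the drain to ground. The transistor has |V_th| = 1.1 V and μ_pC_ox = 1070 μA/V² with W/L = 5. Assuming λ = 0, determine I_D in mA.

V_SG = V_DD − V_G = 1.84 − 0.09 = 1.75 V, so V_ov = 1.75 − 1.1 = 0.65 V.
k_p = μ_pC_ox · (W/L) = 5.35 mA/V².
Assume saturation: I_D = ½ k_p V_ov² = 0.5 × 5.35 × 0.65² = 1.13 mA, giving V_SD = V_DD − I_D R_D = 1.84 − 1.13 × 0.459 = 1.32 V.
V_SD = 1.32 V ≥ V_ov = 0.65 V, confirming saturation.

I_D = 1.13 mA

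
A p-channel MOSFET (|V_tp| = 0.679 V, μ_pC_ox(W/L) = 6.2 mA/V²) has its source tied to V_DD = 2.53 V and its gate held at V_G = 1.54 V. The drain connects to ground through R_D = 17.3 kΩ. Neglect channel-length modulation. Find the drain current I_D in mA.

I_D = 0.141 mA

V_SG = V_DD − V_G = 2.53 − 1.54 = 0.99 V, so V_ov = 0.99 − 0.679 = 0.311 V.
Assume saturation: I_D = ½ k_p V_ov² = 0.5 × 6.2 × 0.311² = 0.3 mA, giving V_SD = V_DD − I_D R_D = 2.53 − 0.3 × 17.3 = -2.66 V.
But -2.66 V < V_ov = 0.311 V, so the device is actually in triode.
In triode I_D = k_p[V_ov V_SD − ½ V_SD²] and I_D = (V_DD − V_SD)/R_D. Equating: 53.6 V_SD² − 34.36 V_SD + 2.53 = 0, giving V_SD = 0.0849 V (the root below V_ov).
I_D = (2.53 − 0.0849) / 17.3 = 0.141 mA.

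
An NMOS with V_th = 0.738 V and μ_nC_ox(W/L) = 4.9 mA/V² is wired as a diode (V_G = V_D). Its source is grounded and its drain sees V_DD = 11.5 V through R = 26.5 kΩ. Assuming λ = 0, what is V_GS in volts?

With gate tied to drain, V_GS = V_DS ≥ V_GS − V_th, so the device is in saturation.
KCL at the drain: ½ k_n (V_GS − V_th)² = (V_DD − V_GS)/R.
Let x = V_GS − 0.738. Then 64.9 x² + x − 10.76 = 0, giving x = 0.4 V (positive root), so V_GS = 1.14 V.
I_D = (V_DD − V_GS)/R = (11.5 − 1.14) / 26.5 = 0.391 mA.

V_GS = 1.14 V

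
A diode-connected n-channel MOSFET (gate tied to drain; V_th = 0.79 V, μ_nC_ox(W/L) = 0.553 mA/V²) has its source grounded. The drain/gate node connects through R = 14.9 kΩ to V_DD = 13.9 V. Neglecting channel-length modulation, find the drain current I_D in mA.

I_D = 0.768 mA

With gate tied to drain, V_GS = V_DS ≥ V_GS − V_th, so the device is in saturation.
KCL at the drain: ½ k_n (V_GS − V_th)² = (V_DD − V_GS)/R.
Let x = V_GS − 0.79. Then 4.12 x² + x − 13.11 = 0, giving x = 1.67 V (positive root), so V_GS = 2.46 V.
I_D = (V_DD − V_GS)/R = (13.9 − 2.46) / 14.9 = 0.768 mA.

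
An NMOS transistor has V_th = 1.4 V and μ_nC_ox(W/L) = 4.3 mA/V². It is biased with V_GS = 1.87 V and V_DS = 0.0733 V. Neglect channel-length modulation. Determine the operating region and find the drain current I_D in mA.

V_ov = V_GS − V_th = 1.87 − 1.4 = 0.47 V.
Since V_DS = 0.0733 V < V_ov = 0.47 V, the device is in the triode region.
I_D = k_n [V_ov · V_DS − ½ V_DS²] = 4.3 × [0.47 × 0.0733 − 0.5 × 0.0733²] = 0.137 mA.

Triode; I_D = 0.137 mA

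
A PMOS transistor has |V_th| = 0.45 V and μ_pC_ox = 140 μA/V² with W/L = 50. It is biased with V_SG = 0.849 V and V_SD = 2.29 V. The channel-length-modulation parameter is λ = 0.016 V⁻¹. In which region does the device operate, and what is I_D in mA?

Saturation; I_D = 0.578 mA

k_p = μ_pC_ox · (W/L) = 7 mA/V².
V_ov = V_SG − |V_th| = 0.849 − 0.45 = 0.399 V.
Since V_SD = 2.29 V ≥ V_ov = 0.399 V, the device is in saturation.
I_D = ½ k_p V_ov² (1 + λ V_SD) = 0.5 × 7 × 0.399² × (1 + 0.016 × 2.29) = 0.578 mA.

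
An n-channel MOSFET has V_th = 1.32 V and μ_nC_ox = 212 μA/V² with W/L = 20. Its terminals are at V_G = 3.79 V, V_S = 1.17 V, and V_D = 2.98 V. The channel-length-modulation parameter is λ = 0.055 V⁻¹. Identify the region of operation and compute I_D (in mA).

V_GS = V_G − V_S = 3.79 − 1.17 = 2.62 V; V_DS = V_D − V_S = 2.98 − 1.17 = 1.81 V.
k_n = μ_nC_ox · (W/L) = 4.24 mA/V².
V_ov = V_GS − V_th = 2.62 − 1.32 = 1.3 V.
Since V_DS = 1.81 V ≥ V_ov = 1.3 V, the device is in saturation.
I_D = ½ k_n V_ov² (1 + λ V_DS) = 0.5 × 4.24 × 1.3² × (1 + 0.055 × 1.81) = 3.94 mA.

Saturation; I_D = 3.94 mA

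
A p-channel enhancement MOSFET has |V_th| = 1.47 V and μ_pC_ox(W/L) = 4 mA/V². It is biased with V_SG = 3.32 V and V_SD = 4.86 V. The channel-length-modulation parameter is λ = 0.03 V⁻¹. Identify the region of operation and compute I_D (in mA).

Saturation; I_D = 7.84 mA

V_ov = V_SG − |V_th| = 3.32 − 1.47 = 1.85 V.
Since V_SD = 4.86 V ≥ V_ov = 1.85 V, the device is in saturation.
I_D = ½ k_p V_ov² (1 + λ V_SD) = 0.5 × 4 × 1.85² × (1 + 0.03 × 4.86) = 7.84 mA.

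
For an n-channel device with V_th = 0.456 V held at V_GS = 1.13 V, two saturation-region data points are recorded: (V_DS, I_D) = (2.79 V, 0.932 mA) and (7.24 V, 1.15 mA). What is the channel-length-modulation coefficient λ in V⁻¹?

λ = 0.0616 V⁻¹

With V_GS fixed, I_D ∝ (1 + λ V_DS) in saturation, so I_D2/I_D1 = (1 + λ V_DS2)/(1 + λ V_DS1).
1.15/0.932 = 1.234 = (1 + 7.24 λ)/(1 + 2.79 λ).
Solving: λ (I_D1 V_DS2 − I_D2 V_DS1) = I_D2 − I_D1, so λ = (1.15 − 0.932) / (0.932 × 7.24 − 1.15 × 2.79) = 0.218 / 3.54 = 0.0616 V⁻¹.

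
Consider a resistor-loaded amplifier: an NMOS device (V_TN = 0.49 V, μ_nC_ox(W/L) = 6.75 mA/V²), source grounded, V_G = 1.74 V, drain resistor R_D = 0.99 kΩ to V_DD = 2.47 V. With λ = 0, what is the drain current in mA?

I_D = 2.20 mA

V_GS = V_G = 1.74 V, so V_ov = 1.74 − 0.49 = 1.25 V.
Assume saturation: I_D = ½ k_n V_ov² = 0.5 × 6.75 × 1.25² = 5.27 mA, giving V_DS = V_DD − I_D R_D = 2.47 − 5.27 × 0.99 = -2.75 V.
But -2.75 V < V_ov = 1.25 V, so the device is actually in triode.
In triode I_D = k_n[V_ov V_DS − ½ V_DS²] and I_D = (V_DD − V_DS)/R_D. Equating: 3.34 V_DS² − 9.353 V_DS + 2.47 = 0, giving V_DS = 0.295 V (the root below V_ov).
I_D = (2.47 − 0.295) / 0.99 = 2.2 mA.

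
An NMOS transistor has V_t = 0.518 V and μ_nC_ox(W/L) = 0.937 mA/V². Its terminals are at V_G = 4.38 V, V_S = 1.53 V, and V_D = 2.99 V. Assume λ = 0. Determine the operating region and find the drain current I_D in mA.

Triode; I_D = 2.19 mA

V_GS = V_G − V_S = 4.38 − 1.53 = 2.85 V; V_DS = V_D − V_S = 2.99 − 1.53 = 1.46 V.
V_ov = V_GS − V_t = 2.85 − 0.518 = 2.33 V.
Since V_DS = 1.46 V < V_ov = 2.33 V, the device is in the triode region.
I_D = k_n [V_ov · V_DS − ½ V_DS²] = 0.937 × [2.33 × 1.46 − 0.5 × 1.46²] = 2.19 mA.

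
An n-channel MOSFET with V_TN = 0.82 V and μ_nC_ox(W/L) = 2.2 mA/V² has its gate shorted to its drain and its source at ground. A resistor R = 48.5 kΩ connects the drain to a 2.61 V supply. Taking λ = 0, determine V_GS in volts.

With gate tied to drain, V_GS = V_DS ≥ V_GS − V_TN, so the device is in saturation.
KCL at the drain: ½ k_n (V_GS − V_TN)² = (V_DD − V_GS)/R.
Let x = V_GS − 0.82. Then 53.4 x² + x − 1.79 = 0, giving x = 0.174 V (positive root), so V_GS = 0.994 V.
I_D = (V_DD − V_GS)/R = (2.61 − 0.994) / 48.5 = 0.0333 mA.

V_GS = 0.994 V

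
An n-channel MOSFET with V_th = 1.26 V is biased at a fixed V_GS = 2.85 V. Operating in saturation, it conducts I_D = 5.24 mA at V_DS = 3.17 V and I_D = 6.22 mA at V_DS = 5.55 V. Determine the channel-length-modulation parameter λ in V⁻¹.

With V_GS fixed, I_D ∝ (1 + λ V_DS) in saturation, so I_D2/I_D1 = (1 + λ V_DS2)/(1 + λ V_DS1).
6.22/5.24 = 1.187 = (1 + 5.55 λ)/(1 + 3.17 λ).
Solving: λ (I_D1 V_DS2 − I_D2 V_DS1) = I_D2 − I_D1, so λ = (6.22 − 5.24) / (5.24 × 5.55 − 6.22 × 3.17) = 0.98 / 9.36 = 0.105 V⁻¹.

λ = 0.105 V⁻¹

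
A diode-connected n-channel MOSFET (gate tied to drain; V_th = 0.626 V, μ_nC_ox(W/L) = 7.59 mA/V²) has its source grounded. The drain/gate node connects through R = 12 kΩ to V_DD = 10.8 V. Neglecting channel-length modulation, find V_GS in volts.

With gate tied to drain, V_GS = V_DS ≥ V_GS − V_th, so the device is in saturation.
KCL at the drain: ½ k_n (V_GS − V_th)² = (V_DD − V_GS)/R.
Let x = V_GS − 0.626. Then 45.5 x² + x − 10.17 = 0, giving x = 0.462 V (positive root), so V_GS = 1.09 V.
I_D = (V_DD − V_GS)/R = (10.8 − 1.09) / 12 = 0.809 mA.

V_GS = 1.09 V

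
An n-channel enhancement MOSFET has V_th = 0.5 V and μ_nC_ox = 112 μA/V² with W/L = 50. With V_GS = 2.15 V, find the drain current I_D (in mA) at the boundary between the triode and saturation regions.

At the boundary V_DS = V_ov = V_GS − V_th = 2.15 − 0.5 = 1.65 V.
k_n = μ_nC_ox · (W/L) = 5.6 mA/V².
I_D = ½ k_n V_ov² = 0.5 × 5.6 × 1.65² = 7.62 mA.

I_D = 7.62 mA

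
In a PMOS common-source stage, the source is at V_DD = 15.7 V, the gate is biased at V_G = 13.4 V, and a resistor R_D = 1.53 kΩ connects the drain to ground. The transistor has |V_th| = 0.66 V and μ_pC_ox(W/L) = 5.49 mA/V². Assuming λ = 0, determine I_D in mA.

V_SG = V_DD − V_G = 15.7 − 13.4 = 2.3 V, so V_ov = 2.3 − 0.66 = 1.64 V.
Assume saturation: I_D = ½ k_p V_ov² = 0.5 × 5.49 × 1.64² = 7.38 mA, giving V_SD = V_DD − I_D R_D = 15.7 − 7.38 × 1.53 = 4.4 V.
V_SD = 4.4 V ≥ V_ov = 1.64 V, confirming saturation.

I_D = 7.38 mA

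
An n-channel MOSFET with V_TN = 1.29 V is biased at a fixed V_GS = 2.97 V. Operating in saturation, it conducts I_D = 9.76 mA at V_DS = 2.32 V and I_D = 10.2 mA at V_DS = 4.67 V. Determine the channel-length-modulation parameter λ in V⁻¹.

With V_GS fixed, I_D ∝ (1 + λ V_DS) in saturation, so I_D2/I_D1 = (1 + λ V_DS2)/(1 + λ V_DS1).
10.2/9.76 = 1.045 = (1 + 4.67 λ)/(1 + 2.32 λ).
Solving: λ (I_D1 V_DS2 − I_D2 V_DS1) = I_D2 − I_D1, so λ = (10.2 − 9.76) / (9.76 × 4.67 − 10.2 × 2.32) = 0.44 / 21.9 = 0.0201 V⁻¹.

λ = 0.0201 V⁻¹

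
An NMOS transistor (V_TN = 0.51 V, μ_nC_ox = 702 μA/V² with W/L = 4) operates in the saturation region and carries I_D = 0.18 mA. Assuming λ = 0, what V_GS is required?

V_GS = 0.868 V

k_n = μ_nC_ox · (W/L) = 2.808 mA/V².
In saturation I_D = ½ k_n (V_GS − V_TN)², so V_GS − V_TN = √(2 I_D / k_n) = √(2 × 0.18 / 2.808) = 0.358 V.
V_GS = 0.51 + 0.358 = 0.868 V.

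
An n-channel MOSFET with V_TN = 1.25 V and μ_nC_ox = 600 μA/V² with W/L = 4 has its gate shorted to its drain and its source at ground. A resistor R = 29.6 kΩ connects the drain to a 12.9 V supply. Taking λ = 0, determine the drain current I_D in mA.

I_D = 0.375 mA

With gate tied to drain, V_GS = V_DS ≥ V_GS − V_TN, so the device is in saturation.
k_n = μ_nC_ox · (W/L) = 2.4 mA/V².
KCL at the drain: ½ k_n (V_GS − V_TN)² = (V_DD − V_GS)/R.
Let x = V_GS − 1.25. Then 35.5 x² + x − 11.65 = 0, giving x = 0.559 V (positive root), so V_GS = 1.81 V.
I_D = (V_DD − V_GS)/R = (12.9 − 1.81) / 29.6 = 0.375 mA.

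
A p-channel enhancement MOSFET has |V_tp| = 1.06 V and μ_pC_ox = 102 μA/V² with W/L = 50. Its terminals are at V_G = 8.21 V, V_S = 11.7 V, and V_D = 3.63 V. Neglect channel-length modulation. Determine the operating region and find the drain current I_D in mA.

Saturation; I_D = 15.1 mA

V_SG = V_S − V_G = 11.7 − 8.21 = 3.49 V; V_SD = V_S − V_D = 11.7 − 3.63 = 8.07 V.
k_p = μ_pC_ox · (W/L) = 5.1 mA/V².
V_ov = V_SG − |V_tp| = 3.49 − 1.06 = 2.43 V.
Since V_SD = 8.07 V ≥ V_ov = 2.43 V, the device is in saturation.
I_D = ½ k_p V_ov² = 0.5 × 5.1 × 2.43² = 15.1 mA.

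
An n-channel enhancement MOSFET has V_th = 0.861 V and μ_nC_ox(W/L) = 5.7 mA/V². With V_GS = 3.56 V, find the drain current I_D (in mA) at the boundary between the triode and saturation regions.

At the boundary V_DS = V_ov = V_GS − V_th = 3.56 − 0.861 = 2.7 V.
I_D = ½ k_n V_ov² = 0.5 × 5.7 × 2.7² = 20.8 mA.

I_D = 20.8 mA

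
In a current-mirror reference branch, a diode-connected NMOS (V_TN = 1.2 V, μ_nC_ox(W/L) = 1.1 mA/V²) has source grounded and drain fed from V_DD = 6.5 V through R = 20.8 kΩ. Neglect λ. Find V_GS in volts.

With gate tied to drain, V_GS = V_DS ≥ V_GS − V_TN, so the device is in saturation.
KCL at the drain: ½ k_n (V_GS − V_TN)² = (V_DD − V_GS)/R.
Let x = V_GS − 1.2. Then 11.4 x² + x − 5.3 = 0, giving x = 0.638 V (positive root), so V_GS = 1.84 V.
I_D = (V_DD − V_GS)/R = (6.5 − 1.84) / 20.8 = 0.224 mA.

V_GS = 1.84 V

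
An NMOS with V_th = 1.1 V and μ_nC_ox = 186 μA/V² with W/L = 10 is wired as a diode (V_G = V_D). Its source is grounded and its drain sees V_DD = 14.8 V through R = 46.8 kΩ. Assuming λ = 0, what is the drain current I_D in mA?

I_D = 0.281 mA

With gate tied to drain, V_GS = V_DS ≥ V_GS − V_th, so the device is in saturation.
k_n = μ_nC_ox · (W/L) = 1.86 mA/V².
KCL at the drain: ½ k_n (V_GS − V_th)² = (V_DD − V_GS)/R.
Let x = V_GS − 1.1. Then 43.5 x² + x − 13.7 = 0, giving x = 0.55 V (positive root), so V_GS = 1.65 V.
I_D = (V_DD − V_GS)/R = (14.8 − 1.65) / 46.8 = 0.281 mA.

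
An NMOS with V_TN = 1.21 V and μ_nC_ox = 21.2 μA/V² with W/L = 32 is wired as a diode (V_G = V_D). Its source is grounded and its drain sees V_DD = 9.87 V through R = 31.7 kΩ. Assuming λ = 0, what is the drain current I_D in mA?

I_D = 0.246 mA

With gate tied to drain, V_GS = V_DS ≥ V_GS − V_TN, so the device is in saturation.
k_n = μ_nC_ox · (W/L) = 0.6784 mA/V².
KCL at the drain: ½ k_n (V_GS − V_TN)² = (V_DD − V_GS)/R.
Let x = V_GS − 1.21. Then 10.8 x² + x − 8.66 = 0, giving x = 0.852 V (positive root), so V_GS = 2.06 V.
I_D = (V_DD − V_GS)/R = (9.87 − 2.06) / 31.7 = 0.246 mA.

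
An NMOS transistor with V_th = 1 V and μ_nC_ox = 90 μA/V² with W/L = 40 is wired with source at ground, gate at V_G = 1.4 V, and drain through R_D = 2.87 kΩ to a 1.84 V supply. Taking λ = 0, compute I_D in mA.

I_D = 0.288 mA

V_GS = V_G = 1.4 V, so V_ov = 1.4 − 1 = 0.4 V.
k_n = μ_nC_ox · (W/L) = 3.6 mA/V².
Assume saturation: I_D = ½ k_n V_ov² = 0.5 × 3.6 × 0.4² = 0.288 mA, giving V_DS = V_DD − I_D R_D = 1.84 − 0.288 × 2.87 = 1.01 V.
V_DS = 1.01 V ≥ V_ov = 0.4 V, confirming saturation.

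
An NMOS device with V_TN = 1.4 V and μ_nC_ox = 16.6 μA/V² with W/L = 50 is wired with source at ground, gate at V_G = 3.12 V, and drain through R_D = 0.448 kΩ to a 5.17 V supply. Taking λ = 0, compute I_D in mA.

V_GS = V_G = 3.12 V, so V_ov = 3.12 − 1.4 = 1.72 V.
k_n = μ_nC_ox · (W/L) = 0.83 mA/V².
Assume saturation: I_D = ½ k_n V_ov² = 0.5 × 0.83 × 1.72² = 1.23 mA, giving V_DS = V_DD − I_D R_D = 5.17 − 1.23 × 0.448 = 4.62 V.
V_DS = 4.62 V ≥ V_ov = 1.72 V, confirming saturation.

I_D = 1.23 mA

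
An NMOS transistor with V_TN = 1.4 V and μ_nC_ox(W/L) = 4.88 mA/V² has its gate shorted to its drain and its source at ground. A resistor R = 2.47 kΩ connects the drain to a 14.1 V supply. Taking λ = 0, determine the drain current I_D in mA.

I_D = 4.59 mA

With gate tied to drain, V_GS = V_DS ≥ V_GS − V_TN, so the device is in saturation.
KCL at the drain: ½ k_n (V_GS − V_TN)² = (V_DD − V_GS)/R.
Let x = V_GS − 1.4. Then 6.03 x² + x − 12.7 = 0, giving x = 1.37 V (positive root), so V_GS = 2.77 V.
I_D = (V_DD − V_GS)/R = (14.1 − 2.77) / 2.47 = 4.59 mA.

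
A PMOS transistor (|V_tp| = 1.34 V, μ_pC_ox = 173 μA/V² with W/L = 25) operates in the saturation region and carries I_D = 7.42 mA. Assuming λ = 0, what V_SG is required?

k_p = μ_pC_ox · (W/L) = 4.325 mA/V².
In saturation I_D = ½ k_p (V_SG − |V_tp|)², so V_SG − |V_tp| = √(2 I_D / k_p) = √(2 × 7.42 / 4.325) = 1.85 V.
V_SG = 1.34 + 1.85 = 3.19 V.

V_SG = 3.19 V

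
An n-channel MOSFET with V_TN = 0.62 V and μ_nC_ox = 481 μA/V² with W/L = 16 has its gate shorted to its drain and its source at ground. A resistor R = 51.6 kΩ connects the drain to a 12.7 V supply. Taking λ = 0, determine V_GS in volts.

V_GS = 0.864 V

With gate tied to drain, V_GS = V_DS ≥ V_GS − V_TN, so the device is in saturation.
k_n = μ_nC_ox · (W/L) = 7.696 mA/V².
KCL at the drain: ½ k_n (V_GS − V_TN)² = (V_DD − V_GS)/R.
Let x = V_GS − 0.62. Then 199 x² + x − 12.08 = 0, giving x = 0.244 V (positive root), so V_GS = 0.864 V.
I_D = (V_DD − V_GS)/R = (12.7 − 0.864) / 51.6 = 0.229 mA.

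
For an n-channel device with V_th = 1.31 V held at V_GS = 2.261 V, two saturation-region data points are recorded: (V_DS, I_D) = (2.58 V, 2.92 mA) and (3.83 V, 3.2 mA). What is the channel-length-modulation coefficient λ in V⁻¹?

With V_GS fixed, I_D ∝ (1 + λ V_DS) in saturation, so I_D2/I_D1 = (1 + λ V_DS2)/(1 + λ V_DS1).
3.2/2.92 = 1.096 = (1 + 3.83 λ)/(1 + 2.58 λ).
Solving: λ (I_D1 V_DS2 − I_D2 V_DS1) = I_D2 − I_D1, so λ = (3.2 − 2.92) / (2.92 × 3.83 − 3.2 × 2.58) = 0.28 / 2.93 = 0.0956 V⁻¹.

λ = 0.0956 V⁻¹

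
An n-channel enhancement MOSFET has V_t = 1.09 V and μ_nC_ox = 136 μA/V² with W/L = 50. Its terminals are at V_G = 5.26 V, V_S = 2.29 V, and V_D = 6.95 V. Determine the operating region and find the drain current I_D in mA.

Saturation; I_D = 12.0 mA

V_GS = V_G − V_S = 5.26 − 2.29 = 2.97 V; V_DS = V_D − V_S = 6.95 − 2.29 = 4.66 V.
k_n = μ_nC_ox · (W/L) = 6.8 mA/V².
V_ov = V_GS − V_t = 2.97 − 1.09 = 1.88 V.
Since V_DS = 4.66 V ≥ V_ov = 1.88 V, the device is in saturation.
I_D = ½ k_n V_ov² = 0.5 × 6.8 × 1.88² = 12 mA.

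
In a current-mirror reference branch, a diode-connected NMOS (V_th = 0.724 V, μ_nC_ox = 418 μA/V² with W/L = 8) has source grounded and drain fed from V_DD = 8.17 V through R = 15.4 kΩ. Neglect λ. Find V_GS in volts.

V_GS = 1.24 V

With gate tied to drain, V_GS = V_DS ≥ V_GS − V_th, so the device is in saturation.
k_n = μ_nC_ox · (W/L) = 3.344 mA/V².
KCL at the drain: ½ k_n (V_GS − V_th)² = (V_DD − V_GS)/R.
Let x = V_GS − 0.724. Then 25.7 x² + x − 7.446 = 0, giving x = 0.519 V (positive root), so V_GS = 1.24 V.
I_D = (V_DD − V_GS)/R = (8.17 − 1.24) / 15.4 = 0.45 mA.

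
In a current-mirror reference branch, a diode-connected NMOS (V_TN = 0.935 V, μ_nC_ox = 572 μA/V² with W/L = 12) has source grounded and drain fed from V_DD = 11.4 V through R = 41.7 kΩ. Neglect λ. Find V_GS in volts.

With gate tied to drain, V_GS = V_DS ≥ V_GS − V_TN, so the device is in saturation.
k_n = μ_nC_ox · (W/L) = 6.864 mA/V².
KCL at the drain: ½ k_n (V_GS − V_TN)² = (V_DD − V_GS)/R.
Let x = V_GS − 0.935. Then 143 x² + x − 10.46 = 0, giving x = 0.267 V (positive root), so V_GS = 1.2 V.
I_D = (V_DD − V_GS)/R = (11.4 − 1.2) / 41.7 = 0.245 mA.

V_GS = 1.20 V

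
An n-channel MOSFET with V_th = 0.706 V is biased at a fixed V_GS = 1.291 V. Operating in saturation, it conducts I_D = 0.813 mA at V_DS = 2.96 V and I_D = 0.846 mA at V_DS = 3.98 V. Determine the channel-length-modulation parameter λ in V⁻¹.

λ = 0.0451 V⁻¹

With V_GS fixed, I_D ∝ (1 + λ V_DS) in saturation, so I_D2/I_D1 = (1 + λ V_DS2)/(1 + λ V_DS1).
0.846/0.813 = 1.041 = (1 + 3.98 λ)/(1 + 2.96 λ).
Solving: λ (I_D1 V_DS2 − I_D2 V_DS1) = I_D2 − I_D1, so λ = (0.846 − 0.813) / (0.813 × 3.98 − 0.846 × 2.96) = 0.033 / 0.732 = 0.0451 V⁻¹.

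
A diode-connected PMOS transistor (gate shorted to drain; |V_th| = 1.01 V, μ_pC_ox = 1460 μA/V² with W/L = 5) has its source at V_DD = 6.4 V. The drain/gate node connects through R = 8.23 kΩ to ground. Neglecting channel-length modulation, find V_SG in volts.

With gate tied to drain, V_SG = V_SD ≥ V_SG − |V_th|, so the device is in saturation.
k_p = μ_pC_ox · (W/L) = 7.3 mA/V².
KCL at the drain: ½ k_p (V_SG − |V_th|)² = (V_DD − V_SG)/R.
Let x = V_SG − 1.01. Then 30 x² + x − 5.39 = 0, giving x = 0.407 V (positive root), so V_SG = 1.42 V.
I_D = (V_DD − V_SG)/R = (6.4 − 1.42) / 8.23 = 0.605 mA.

V_SG = 1.42 V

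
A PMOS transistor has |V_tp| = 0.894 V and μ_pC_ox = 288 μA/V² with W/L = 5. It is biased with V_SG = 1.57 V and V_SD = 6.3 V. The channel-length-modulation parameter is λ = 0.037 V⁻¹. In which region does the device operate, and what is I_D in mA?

k_p = μ_pC_ox · (W/L) = 1.44 mA/V².
V_ov = V_SG − |V_tp| = 1.57 − 0.894 = 0.676 V.
Since V_SD = 6.3 V ≥ V_ov = 0.676 V, the device is in saturation.
I_D = ½ k_p V_ov² (1 + λ V_SD) = 0.5 × 1.44 × 0.676² × (1 + 0.037 × 6.3) = 0.406 mA.

Saturation; I_D = 0.406 mA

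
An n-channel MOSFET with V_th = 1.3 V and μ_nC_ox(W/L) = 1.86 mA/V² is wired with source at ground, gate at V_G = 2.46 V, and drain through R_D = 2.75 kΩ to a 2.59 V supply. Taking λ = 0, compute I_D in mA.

V_GS = V_G = 2.46 V, so V_ov = 2.46 − 1.3 = 1.16 V.
Assume saturation: I_D = ½ k_n V_ov² = 0.5 × 1.86 × 1.16² = 1.25 mA, giving V_DS = V_DD − I_D R_D = 2.59 − 1.25 × 2.75 = -0.851 V.
But -0.851 V < V_ov = 1.16 V, so the device is actually in triode.
In triode I_D = k_n[V_ov V_DS − ½ V_DS²] and I_D = (V_DD − V_DS)/R_D. Equating: 2.56 V_DS² − 6.933 V_DS + 2.59 = 0, giving V_DS = 0.447 V (the root below V_ov).
I_D = (2.59 − 0.447) / 2.75 = 0.779 mA.

I_D = 0.779 mA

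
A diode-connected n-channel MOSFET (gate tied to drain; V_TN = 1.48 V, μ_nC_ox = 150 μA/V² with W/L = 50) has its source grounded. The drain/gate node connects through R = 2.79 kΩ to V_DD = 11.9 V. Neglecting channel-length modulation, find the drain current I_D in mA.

With gate tied to drain, V_GS = V_DS ≥ V_GS − V_TN, so the device is in saturation.
k_n = μ_nC_ox · (W/L) = 7.5 mA/V².
KCL at the drain: ½ k_n (V_GS − V_TN)² = (V_DD − V_GS)/R.
Let x = V_GS − 1.48. Then 10.5 x² + x − 10.42 = 0, giving x = 0.951 V (positive root), so V_GS = 2.43 V.
I_D = (V_DD − V_GS)/R = (11.9 − 2.43) / 2.79 = 3.39 mA.

I_D = 3.39 mA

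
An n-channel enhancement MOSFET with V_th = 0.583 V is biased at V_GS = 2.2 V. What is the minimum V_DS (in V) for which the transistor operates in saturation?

V_DS,sat = 1.62 V

The boundary between triode and saturation is V_DS = V_GS − V_th = V_ov.
V_ov = 2.2 − 0.583 = 1.62 V.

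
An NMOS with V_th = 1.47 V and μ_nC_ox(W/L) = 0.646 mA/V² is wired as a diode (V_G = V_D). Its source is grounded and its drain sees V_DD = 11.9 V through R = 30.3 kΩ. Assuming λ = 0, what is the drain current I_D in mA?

I_D = 0.312 mA

With gate tied to drain, V_GS = V_DS ≥ V_GS − V_th, so the device is in saturation.
KCL at the drain: ½ k_n (V_GS − V_th)² = (V_DD − V_GS)/R.
Let x = V_GS − 1.47. Then 9.79 x² + x − 10.43 = 0, giving x = 0.983 V (positive root), so V_GS = 2.45 V.
I_D = (V_DD − V_GS)/R = (11.9 − 2.45) / 30.3 = 0.312 mA.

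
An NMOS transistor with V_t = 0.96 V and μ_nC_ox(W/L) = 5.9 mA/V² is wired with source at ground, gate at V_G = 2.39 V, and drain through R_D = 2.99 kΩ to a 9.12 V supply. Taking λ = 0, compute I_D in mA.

V_GS = V_G = 2.39 V, so V_ov = 2.39 − 0.96 = 1.43 V.
Assume saturation: I_D = ½ k_n V_ov² = 0.5 × 5.9 × 1.43² = 6.03 mA, giving V_DS = V_DD − I_D R_D = 9.12 − 6.03 × 2.99 = -8.92 V.
But -8.92 V < V_ov = 1.43 V, so the device is actually in triode.
In triode I_D = k_n[V_ov V_DS − ½ V_DS²] and I_D = (V_DD − V_DS)/R_D. Equating: 8.82 V_DS² − 26.23 V_DS + 9.12 = 0, giving V_DS = 0.402 V (the root below V_ov).
I_D = (9.12 − 0.402) / 2.99 = 2.92 mA.

I_D = 2.92 mA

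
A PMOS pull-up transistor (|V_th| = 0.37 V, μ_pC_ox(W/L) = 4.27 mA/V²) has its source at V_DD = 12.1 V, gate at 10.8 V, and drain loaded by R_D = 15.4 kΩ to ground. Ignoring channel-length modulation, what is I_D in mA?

V_SG = V_DD − V_G = 12.1 − 10.8 = 1.3 V, so V_ov = 1.3 − 0.37 = 0.93 V.
Assume saturation: I_D = ½ k_p V_ov² = 0.5 × 4.27 × 0.93² = 1.85 mA, giving V_SD = V_DD − I_D R_D = 12.1 − 1.85 × 15.4 = -16.3 V.
But -16.3 V < V_ov = 0.93 V, so the device is actually in triode.
In triode I_D = k_p[V_ov V_SD − ½ V_SD²] and I_D = (V_DD − V_SD)/R_D. Equating: 32.9 V_SD² − 62.15 V_SD + 12.1 = 0, giving V_SD = 0.22 V (the root below V_ov).
I_D = (12.1 − 0.22) / 15.4 = 0.771 mA.

I_D = 0.771 mA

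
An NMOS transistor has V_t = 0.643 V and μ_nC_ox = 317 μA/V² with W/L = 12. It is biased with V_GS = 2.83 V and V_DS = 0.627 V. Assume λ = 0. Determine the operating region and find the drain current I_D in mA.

Triode; I_D = 4.47 mA

k_n = μ_nC_ox · (W/L) = 3.804 mA/V².
V_ov = V_GS − V_t = 2.83 − 0.643 = 2.19 V.
Since V_DS = 0.627 V < V_ov = 2.19 V, the device is in the triode region.
I_D = k_n [V_ov · V_DS − ½ V_DS²] = 3.804 × [2.19 × 0.627 − 0.5 × 0.627²] = 4.47 mA.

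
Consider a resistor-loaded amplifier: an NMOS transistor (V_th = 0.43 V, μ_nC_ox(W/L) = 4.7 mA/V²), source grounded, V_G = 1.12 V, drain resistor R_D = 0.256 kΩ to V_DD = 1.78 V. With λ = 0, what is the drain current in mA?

V_GS = V_G = 1.12 V, so V_ov = 1.12 − 0.43 = 0.69 V.
Assume saturation: I_D = ½ k_n V_ov² = 0.5 × 4.7 × 0.69² = 1.12 mA, giving V_DS = V_DD − I_D R_D = 1.78 − 1.12 × 0.256 = 1.49 V.
V_DS = 1.49 V ≥ V_ov = 0.69 V, confirming saturation.

I_D = 1.12 mA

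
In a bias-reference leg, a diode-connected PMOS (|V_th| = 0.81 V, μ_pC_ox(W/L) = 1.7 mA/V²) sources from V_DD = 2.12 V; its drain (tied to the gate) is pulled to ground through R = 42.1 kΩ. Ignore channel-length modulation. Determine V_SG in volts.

With gate tied to drain, V_SG = V_SD ≥ V_SG − |V_th|, so the device is in saturation.
KCL at the drain: ½ k_p (V_SG − |V_th|)² = (V_DD − V_SG)/R.
Let x = V_SG − 0.81. Then 35.8 x² + x − 1.31 = 0, giving x = 0.178 V (positive root), so V_SG = 0.988 V.
I_D = (V_DD − V_SG)/R = (2.12 − 0.988) / 42.1 = 0.0269 mA.

V_SG = 0.988 V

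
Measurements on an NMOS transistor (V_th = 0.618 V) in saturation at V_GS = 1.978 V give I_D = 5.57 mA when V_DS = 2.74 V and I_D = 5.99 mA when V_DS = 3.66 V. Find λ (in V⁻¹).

λ = 0.106 V⁻¹

With V_GS fixed, I_D ∝ (1 + λ V_DS) in saturation, so I_D2/I_D1 = (1 + λ V_DS2)/(1 + λ V_DS1).
5.99/5.57 = 1.075 = (1 + 3.66 λ)/(1 + 2.74 λ).
Solving: λ (I_D1 V_DS2 − I_D2 V_DS1) = I_D2 − I_D1, so λ = (5.99 − 5.57) / (5.57 × 3.66 − 5.99 × 2.74) = 0.42 / 3.97 = 0.106 V⁻¹.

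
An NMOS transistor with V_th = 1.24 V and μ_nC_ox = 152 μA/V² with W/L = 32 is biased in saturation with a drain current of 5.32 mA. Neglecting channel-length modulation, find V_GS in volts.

k_n = μ_nC_ox · (W/L) = 4.864 mA/V².
In saturation I_D = ½ k_n (V_GS − V_th)², so V_GS − V_th = √(2 I_D / k_n) = √(2 × 5.32 / 4.864) = 1.48 V.
V_GS = 1.24 + 1.48 = 2.72 V.

V_GS = 2.72 V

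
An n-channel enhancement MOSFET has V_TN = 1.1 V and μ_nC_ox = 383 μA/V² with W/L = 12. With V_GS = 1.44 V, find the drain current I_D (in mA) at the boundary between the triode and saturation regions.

At the boundary V_DS = V_ov = V_GS − V_TN = 1.44 − 1.1 = 0.34 V.
k_n = μ_nC_ox · (W/L) = 4.596 mA/V².
I_D = ½ k_n V_ov² = 0.5 × 4.596 × 0.34² = 0.266 mA.

I_D = 0.266 mA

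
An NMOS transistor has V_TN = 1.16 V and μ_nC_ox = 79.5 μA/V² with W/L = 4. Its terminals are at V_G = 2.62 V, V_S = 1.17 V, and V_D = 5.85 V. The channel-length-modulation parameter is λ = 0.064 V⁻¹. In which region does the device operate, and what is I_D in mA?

V_GS = V_G − V_S = 2.62 − 1.17 = 1.45 V; V_DS = V_D − V_S = 5.85 − 1.17 = 4.68 V.
k_n = μ_nC_ox · (W/L) = 0.318 mA/V².
V_ov = V_GS − V_TN = 1.45 − 1.16 = 0.29 V.
Since V_DS = 4.68 V ≥ V_ov = 0.29 V, the device is in saturation.
I_D = ½ k_n V_ov² (1 + λ V_DS) = 0.5 × 0.318 × 0.29² × (1 + 0.064 × 4.68) = 0.0174 mA.

Saturation; I_D = 0.0174 mA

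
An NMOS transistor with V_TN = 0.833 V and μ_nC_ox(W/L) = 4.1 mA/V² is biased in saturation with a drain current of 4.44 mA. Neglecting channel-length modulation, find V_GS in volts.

V_GS = 2.30 V

In saturation I_D = ½ k_n (V_GS − V_TN)², so V_GS − V_TN = √(2 I_D / k_n) = √(2 × 4.44 / 4.1) = 1.47 V.
V_GS = 0.833 + 1.47 = 2.3 V.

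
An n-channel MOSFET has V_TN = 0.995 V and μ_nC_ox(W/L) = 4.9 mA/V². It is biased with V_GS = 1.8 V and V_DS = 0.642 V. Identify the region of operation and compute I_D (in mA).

Triode; I_D = 1.52 mA

V_ov = V_GS − V_TN = 1.8 − 0.995 = 0.805 V.
Since V_DS = 0.642 V < V_ov = 0.805 V, the device is in the triode region.
I_D = k_n [V_ov · V_DS − ½ V_DS²] = 4.9 × [0.805 × 0.642 − 0.5 × 0.642²] = 1.52 mA.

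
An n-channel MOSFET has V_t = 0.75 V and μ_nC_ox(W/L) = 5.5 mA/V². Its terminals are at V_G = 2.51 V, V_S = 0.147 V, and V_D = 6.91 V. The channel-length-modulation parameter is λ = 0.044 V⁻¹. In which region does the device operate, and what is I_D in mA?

Saturation; I_D = 9.28 mA

V_GS = V_G − V_S = 2.51 − 0.147 = 2.36 V; V_DS = V_D − V_S = 6.91 − 0.147 = 6.76 V.
V_ov = V_GS − V_t = 2.36 − 0.75 = 1.61 V.
Since V_DS = 6.76 V ≥ V_ov = 1.61 V, the device is in saturation.
I_D = ½ k_n V_ov² (1 + λ V_DS) = 0.5 × 5.5 × 1.61² × (1 + 0.044 × 6.76) = 9.28 mA.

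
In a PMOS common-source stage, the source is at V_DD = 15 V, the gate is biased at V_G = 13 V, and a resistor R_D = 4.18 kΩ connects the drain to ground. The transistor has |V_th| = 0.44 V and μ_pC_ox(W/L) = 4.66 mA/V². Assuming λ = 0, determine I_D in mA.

V_SG = V_DD − V_G = 15 − 13 = 2 V, so V_ov = 2 − 0.44 = 1.56 V.
Assume saturation: I_D = ½ k_p V_ov² = 0.5 × 4.66 × 1.56² = 5.67 mA, giving V_SD = V_DD − I_D R_D = 15 − 5.67 × 4.18 = -8.7 V.
But -8.7 V < V_ov = 1.56 V, so the device is actually in triode.
In triode I_D = k_p[V_ov V_SD − ½ V_SD²] and I_D = (V_DD − V_SD)/R_D. Equating: 9.74 V_SD² − 31.39 V_SD + 15 = 0, giving V_SD = 0.584 V (the root below V_ov).
I_D = (15 − 0.584) / 4.18 = 3.45 mA.

I_D = 3.45 mA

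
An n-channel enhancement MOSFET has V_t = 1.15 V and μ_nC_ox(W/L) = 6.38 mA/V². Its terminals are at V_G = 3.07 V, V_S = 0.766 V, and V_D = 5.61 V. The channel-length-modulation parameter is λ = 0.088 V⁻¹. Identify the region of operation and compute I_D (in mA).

V_GS = V_G − V_S = 3.07 − 0.766 = 2.3 V; V_DS = V_D − V_S = 5.61 − 0.766 = 4.84 V.
V_ov = V_GS − V_t = 2.3 − 1.15 = 1.15 V.
Since V_DS = 4.84 V ≥ V_ov = 1.15 V, the device is in saturation.
I_D = ½ k_n V_ov² (1 + λ V_DS) = 0.5 × 6.38 × 1.15² × (1 + 0.088 × 4.84) = 6.06 mA.

Saturation; I_D = 6.06 mA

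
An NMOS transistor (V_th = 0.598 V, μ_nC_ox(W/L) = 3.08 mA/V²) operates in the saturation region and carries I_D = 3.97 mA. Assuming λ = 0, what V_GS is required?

V_GS = 2.20 V

In saturation I_D = ½ k_n (V_GS − V_th)², so V_GS − V_th = √(2 I_D / k_n) = √(2 × 3.97 / 3.08) = 1.61 V.
V_GS = 0.598 + 1.61 = 2.2 V.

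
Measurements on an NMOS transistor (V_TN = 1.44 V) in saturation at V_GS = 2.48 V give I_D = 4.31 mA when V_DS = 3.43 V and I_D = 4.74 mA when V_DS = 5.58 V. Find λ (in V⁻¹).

With V_GS fixed, I_D ∝ (1 + λ V_DS) in saturation, so I_D2/I_D1 = (1 + λ V_DS2)/(1 + λ V_DS1).
4.74/4.31 = 1.1 = (1 + 5.58 λ)/(1 + 3.43 λ).
Solving: λ (I_D1 V_DS2 − I_D2 V_DS1) = I_D2 − I_D1, so λ = (4.74 − 4.31) / (4.31 × 5.58 − 4.74 × 3.43) = 0.43 / 7.79 = 0.0552 V⁻¹.

λ = 0.0552 V⁻¹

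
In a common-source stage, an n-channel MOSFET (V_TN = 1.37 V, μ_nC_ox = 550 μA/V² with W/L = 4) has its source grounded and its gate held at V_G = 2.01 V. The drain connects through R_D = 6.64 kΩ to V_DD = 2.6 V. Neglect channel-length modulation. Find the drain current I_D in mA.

I_D = 0.342 mA

V_GS = V_G = 2.01 V, so V_ov = 2.01 − 1.37 = 0.64 V.
k_n = μ_nC_ox · (W/L) = 2.2 mA/V².
Assume saturation: I_D = ½ k_n V_ov² = 0.5 × 2.2 × 0.64² = 0.451 mA, giving V_DS = V_DD − I_D R_D = 2.6 − 0.451 × 6.64 = -0.392 V.
But -0.392 V < V_ov = 0.64 V, so the device is actually in triode.
In triode I_D = k_n[V_ov V_DS − ½ V_DS²] and I_D = (V_DD − V_DS)/R_D. Equating: 7.3 V_DS² − 10.35 V_DS + 2.6 = 0, giving V_DS = 0.326 V (the root below V_ov).
I_D = (2.6 − 0.326) / 6.64 = 0.342 mA.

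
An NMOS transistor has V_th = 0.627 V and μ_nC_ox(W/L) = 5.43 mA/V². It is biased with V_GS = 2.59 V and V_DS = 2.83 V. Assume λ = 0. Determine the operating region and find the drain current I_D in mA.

V_ov = V_GS − V_th = 2.59 − 0.627 = 1.96 V.
Since V_DS = 2.83 V ≥ V_ov = 1.96 V, the device is in saturation.
I_D = ½ k_n V_ov² = 0.5 × 5.43 × 1.96² = 10.5 mA.

Saturation; I_D = 10.5 mA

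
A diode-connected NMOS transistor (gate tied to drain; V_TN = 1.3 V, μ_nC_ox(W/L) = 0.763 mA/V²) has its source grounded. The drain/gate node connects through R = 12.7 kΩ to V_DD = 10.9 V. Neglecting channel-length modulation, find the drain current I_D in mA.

With gate tied to drain, V_GS = V_DS ≥ V_GS − V_TN, so the device is in saturation.
KCL at the drain: ½ k_n (V_GS − V_TN)² = (V_DD − V_GS)/R.
Let x = V_GS − 1.3. Then 4.85 x² + x − 9.6 = 0, giving x = 1.31 V (positive root), so V_GS = 2.61 V.
I_D = (V_DD − V_GS)/R = (10.9 − 2.61) / 12.7 = 0.653 mA.

I_D = 0.653 mA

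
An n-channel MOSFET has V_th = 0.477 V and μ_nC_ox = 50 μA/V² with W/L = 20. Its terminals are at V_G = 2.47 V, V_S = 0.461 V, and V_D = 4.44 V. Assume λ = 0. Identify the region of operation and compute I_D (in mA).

V_GS = V_G − V_S = 2.47 − 0.461 = 2.01 V; V_DS = V_D − V_S = 4.44 − 0.461 = 3.98 V.
k_n = μ_nC_ox · (W/L) = 1 mA/V².
V_ov = V_GS − V_th = 2.01 − 0.477 = 1.53 V.
Since V_DS = 3.98 V ≥ V_ov = 1.53 V, the device is in saturation.
I_D = ½ k_n V_ov² = 0.5 × 1 × 1.53² = 1.17 mA.

Saturation; I_D = 1.17 mA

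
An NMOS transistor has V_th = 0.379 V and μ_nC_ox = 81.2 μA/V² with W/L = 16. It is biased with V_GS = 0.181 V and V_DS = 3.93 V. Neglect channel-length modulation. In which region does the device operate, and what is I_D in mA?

V_GS = 0.181 V < V_th = 0.379 V, so the transistor is in cutoff.

Cutoff; I_D = 0 mA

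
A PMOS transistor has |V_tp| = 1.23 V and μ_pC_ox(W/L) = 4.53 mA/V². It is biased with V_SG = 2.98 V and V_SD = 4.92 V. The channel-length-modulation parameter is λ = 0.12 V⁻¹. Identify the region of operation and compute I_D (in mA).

Saturation; I_D = 11.0 mA

V_ov = V_SG − |V_tp| = 2.98 − 1.23 = 1.75 V.
Since V_SD = 4.92 V ≥ V_ov = 1.75 V, the device is in saturation.
I_D = ½ k_p V_ov² (1 + λ V_SD) = 0.5 × 4.53 × 1.75² × (1 + 0.12 × 4.92) = 11 mA.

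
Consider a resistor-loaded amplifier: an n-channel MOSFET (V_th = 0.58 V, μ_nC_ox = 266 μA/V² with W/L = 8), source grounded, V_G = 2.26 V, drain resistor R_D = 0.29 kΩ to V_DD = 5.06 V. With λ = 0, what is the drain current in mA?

I_D = 3.00 mA

V_GS = V_G = 2.26 V, so V_ov = 2.26 − 0.58 = 1.68 V.
k_n = μ_nC_ox · (W/L) = 2.128 mA/V².
Assume saturation: I_D = ½ k_n V_ov² = 0.5 × 2.128 × 1.68² = 3 mA, giving V_DS = V_DD − I_D R_D = 5.06 − 3 × 0.29 = 4.19 V.
V_DS = 4.19 V ≥ V_ov = 1.68 V, confirming saturation.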